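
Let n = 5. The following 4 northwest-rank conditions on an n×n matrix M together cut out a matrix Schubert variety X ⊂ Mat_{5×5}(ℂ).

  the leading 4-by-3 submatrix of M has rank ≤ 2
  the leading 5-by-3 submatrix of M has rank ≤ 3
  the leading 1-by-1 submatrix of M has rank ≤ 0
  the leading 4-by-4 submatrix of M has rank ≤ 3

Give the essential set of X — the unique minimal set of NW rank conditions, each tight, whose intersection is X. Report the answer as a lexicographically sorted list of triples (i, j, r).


Rank table r_w(5×5) implied by the 4 constraints:

  0 | 1 | 1 | 1 | 1
  1 | 2 | 2 | 2 | 2
  1 | 2 | 2 | 3 | 3
  1 | 2 | 2 | 3 | 4
  1 | 2 | 3 | 4 | 5

reading off 1-entries of Δ²R: w = (2, 1, 4, 5, 3).

ℓ(w)=3; the 2 essential cells (i,j,r):

[(1, 1, 0), (4, 3, 2)]


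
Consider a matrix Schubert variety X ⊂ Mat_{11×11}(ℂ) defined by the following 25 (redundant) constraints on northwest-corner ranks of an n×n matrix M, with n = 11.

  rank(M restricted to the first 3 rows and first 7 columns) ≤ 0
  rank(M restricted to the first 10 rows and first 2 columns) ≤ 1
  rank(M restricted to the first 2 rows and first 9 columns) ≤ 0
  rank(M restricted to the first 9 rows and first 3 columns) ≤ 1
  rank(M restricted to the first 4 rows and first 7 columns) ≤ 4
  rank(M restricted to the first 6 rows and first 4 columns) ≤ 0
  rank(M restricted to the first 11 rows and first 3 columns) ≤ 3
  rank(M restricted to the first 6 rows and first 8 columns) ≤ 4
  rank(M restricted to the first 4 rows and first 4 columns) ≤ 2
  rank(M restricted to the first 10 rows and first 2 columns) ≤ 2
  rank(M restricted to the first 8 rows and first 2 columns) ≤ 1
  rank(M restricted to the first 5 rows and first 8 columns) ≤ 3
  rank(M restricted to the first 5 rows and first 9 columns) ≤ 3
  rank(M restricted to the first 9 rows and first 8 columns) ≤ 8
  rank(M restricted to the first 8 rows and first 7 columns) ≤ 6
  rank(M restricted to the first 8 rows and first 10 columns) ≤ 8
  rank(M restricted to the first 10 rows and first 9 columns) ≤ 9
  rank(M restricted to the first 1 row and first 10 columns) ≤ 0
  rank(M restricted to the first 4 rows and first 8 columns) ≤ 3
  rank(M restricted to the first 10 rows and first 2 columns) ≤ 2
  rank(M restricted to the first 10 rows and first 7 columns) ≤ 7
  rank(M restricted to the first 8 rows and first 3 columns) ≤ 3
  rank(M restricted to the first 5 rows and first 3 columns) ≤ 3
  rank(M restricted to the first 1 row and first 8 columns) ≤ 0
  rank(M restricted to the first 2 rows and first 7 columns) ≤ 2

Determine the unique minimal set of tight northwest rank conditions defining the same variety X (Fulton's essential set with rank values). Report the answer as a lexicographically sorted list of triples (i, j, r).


Recovering R(i,j) via the rank-extension bound from the 25 conditions:

  0, 0, 0, 0, 0, 0, 0, 0, 0, 0, 1
  0, 0, 0, 0, 0, 0, 0, 0, 0, 1, 2
  0, 0, 0, 0, 0, 0, 0, 1, 1, 2, 3
  0, 0, 0, 0, 1, 1, 1, 2, 2, 3, 4
  0, 0, 0, 0, 1, 2, 2, 3, 3, 4, 5
  0, 0, 0, 0, 1, 2, 3, 4, 4, 5, 6
  1, 1, 1, 1, 2, 3, 4, 5, 5, 6, 7
  1, 1, 1, 2, 3, 4, 5, 6, 6, 7, 8
  1, 1, 1, 2, 3, 4, 5, 6, 7, 8, 9
  1, 1, 2, 3, 4, 5, 6, 7, 8, 9, 10
  1, 2, 3, 4, 5, 6, 7, 8, 9, 10, 11

second differences of R give the permutation w = (11, 10, 8, 5, 6, 7, 1, 4, 9, 3, 2).

Fulton essential set (6 of the 43 Rothe cells):

[(1, 10, 0), (2, 9, 0), (3, 7, 0), (6, 4, 0), (9, 3, 1), (10, 2, 1)]


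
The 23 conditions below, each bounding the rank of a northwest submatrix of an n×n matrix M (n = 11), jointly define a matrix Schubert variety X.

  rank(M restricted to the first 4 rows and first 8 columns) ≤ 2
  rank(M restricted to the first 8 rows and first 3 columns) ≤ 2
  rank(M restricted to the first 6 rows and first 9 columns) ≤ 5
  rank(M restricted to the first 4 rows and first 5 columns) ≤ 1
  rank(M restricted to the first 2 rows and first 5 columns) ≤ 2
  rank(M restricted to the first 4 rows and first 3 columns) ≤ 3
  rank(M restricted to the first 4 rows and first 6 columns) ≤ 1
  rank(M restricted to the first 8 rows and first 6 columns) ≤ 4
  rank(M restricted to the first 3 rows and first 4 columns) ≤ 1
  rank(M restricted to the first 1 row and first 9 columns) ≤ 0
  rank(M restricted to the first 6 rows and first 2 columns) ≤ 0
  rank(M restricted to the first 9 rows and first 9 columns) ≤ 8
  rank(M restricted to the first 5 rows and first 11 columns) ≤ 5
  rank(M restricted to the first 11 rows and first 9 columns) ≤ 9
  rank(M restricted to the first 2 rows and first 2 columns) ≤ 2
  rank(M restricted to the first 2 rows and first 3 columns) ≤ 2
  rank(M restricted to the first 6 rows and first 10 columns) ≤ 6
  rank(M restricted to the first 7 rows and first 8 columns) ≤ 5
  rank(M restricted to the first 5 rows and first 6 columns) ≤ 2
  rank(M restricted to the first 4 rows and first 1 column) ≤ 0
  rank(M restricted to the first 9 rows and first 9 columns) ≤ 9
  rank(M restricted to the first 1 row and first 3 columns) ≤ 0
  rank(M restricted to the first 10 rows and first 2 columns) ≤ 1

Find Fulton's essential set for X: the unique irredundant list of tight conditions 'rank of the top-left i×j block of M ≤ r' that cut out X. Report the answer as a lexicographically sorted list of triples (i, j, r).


Recovering R(i,j) via the rank-extension bound from the 23 conditions:

  row 1: 0, 0, 0, 0, 0, 0, 0, 0, 0, 1, 1
  row 2: 0, 0, 1, 1, 1, 1, 1, 1, 1, 2, 2
  row 3: 0, 0, 1, 1, 1, 1, 2, 2, 2, 3, 3
  row 4: 0, 0, 1, 1, 1, 1, 2, 2, 3, 4, 4
  row 5: 0, 0, 1, 2, 2, 2, 3, 3, 4, 5, 5
  row 6: 0, 0, 1, 2, 3, 3, 4, 4, 5, 6, 6
  row 7: 1, 1, 2, 3, 4, 4, 5, 5, 6, 7, 7
  row 8: 1, 1, 2, 3, 4, 4, 5, 6, 7, 8, 8
  row 9: 1, 1, 2, 3, 4, 5, 6, 7, 8, 9, 9
  row 10: 1, 1, 2, 3, 4, 5, 6, 7, 8, 9, 10
  row 11: 1, 2, 3, 4, 5, 6, 7, 8, 9, 10, 11

reading off 1-entries of Δ²R: w = (10, 3, 7, 9, 4, 5, 1, 8, 6, 11, 2).

D(w) has 30 cells with 6 SE-corners; essential set:

[(1, 9, 0), (4, 6, 1), (4, 8, 2), (6, 2, 0), (8, 6, 4), (10, 2, 1)]


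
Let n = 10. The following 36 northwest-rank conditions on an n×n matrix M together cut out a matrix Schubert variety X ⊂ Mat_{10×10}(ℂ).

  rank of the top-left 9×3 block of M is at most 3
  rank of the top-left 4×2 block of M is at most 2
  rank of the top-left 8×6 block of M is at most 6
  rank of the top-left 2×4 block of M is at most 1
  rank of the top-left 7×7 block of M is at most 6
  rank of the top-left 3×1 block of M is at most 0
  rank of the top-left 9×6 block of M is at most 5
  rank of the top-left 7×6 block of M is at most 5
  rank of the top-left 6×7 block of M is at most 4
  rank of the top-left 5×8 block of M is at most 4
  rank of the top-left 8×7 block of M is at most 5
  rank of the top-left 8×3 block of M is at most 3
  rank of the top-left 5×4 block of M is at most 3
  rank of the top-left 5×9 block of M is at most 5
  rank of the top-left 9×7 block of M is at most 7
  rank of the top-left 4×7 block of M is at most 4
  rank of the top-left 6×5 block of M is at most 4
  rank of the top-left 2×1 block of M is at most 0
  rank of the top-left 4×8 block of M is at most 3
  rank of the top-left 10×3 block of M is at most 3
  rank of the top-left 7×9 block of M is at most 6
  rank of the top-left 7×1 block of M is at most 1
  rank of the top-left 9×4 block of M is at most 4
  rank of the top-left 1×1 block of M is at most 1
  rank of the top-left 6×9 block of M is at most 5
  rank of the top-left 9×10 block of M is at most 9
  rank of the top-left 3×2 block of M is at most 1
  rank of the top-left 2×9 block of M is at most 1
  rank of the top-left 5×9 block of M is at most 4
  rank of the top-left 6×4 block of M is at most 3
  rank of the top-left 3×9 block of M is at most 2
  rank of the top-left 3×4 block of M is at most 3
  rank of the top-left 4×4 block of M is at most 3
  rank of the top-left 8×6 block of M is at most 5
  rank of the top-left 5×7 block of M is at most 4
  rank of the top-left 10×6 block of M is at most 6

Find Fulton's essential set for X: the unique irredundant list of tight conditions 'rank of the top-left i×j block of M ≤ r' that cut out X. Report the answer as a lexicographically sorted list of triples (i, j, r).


Computing R[i][j] = min implied NW-rank bound (n=10, 36 conditions):

  row 1: 0, 1, 1, 1, 1, 1, 1, 1, 1, 1
  row 2: 0, 1, 1, 1, 1, 1, 1, 1, 1, 2
  row 3: 0, 1, 2, 2, 2, 2, 2, 2, 2, 3
  row 4: 1, 2, 3, 3, 3, 3, 3, 3, 3, 4
  row 5: 1, 2, 3, 3, 4, 4, 4, 4, 4, 5
  row 6: 1, 2, 3, 3, 4, 4, 4, 5, 5, 6
  row 7: 1, 2, 3, 4, 5, 5, 5, 6, 6, 7
  row 8: 1, 2, 3, 4, 5, 5, 5, 6, 7, 8
  row 9: 1, 2, 3, 4, 5, 5, 6, 7, 8, 9
  row 10: 1, 2, 3, 4, 5, 6, 7, 8, 9, 10

the unique w with this rank table is (2, 10, 3, 1, 5, 8, 4, 9, 7, 6).

6 SE-corners of the 17-cell Rothe diagram give Ess(w):

[(2, 9, 1), (3, 1, 0), (6, 4, 3), (6, 7, 4), (8, 7, 5), (9, 6, 5)]


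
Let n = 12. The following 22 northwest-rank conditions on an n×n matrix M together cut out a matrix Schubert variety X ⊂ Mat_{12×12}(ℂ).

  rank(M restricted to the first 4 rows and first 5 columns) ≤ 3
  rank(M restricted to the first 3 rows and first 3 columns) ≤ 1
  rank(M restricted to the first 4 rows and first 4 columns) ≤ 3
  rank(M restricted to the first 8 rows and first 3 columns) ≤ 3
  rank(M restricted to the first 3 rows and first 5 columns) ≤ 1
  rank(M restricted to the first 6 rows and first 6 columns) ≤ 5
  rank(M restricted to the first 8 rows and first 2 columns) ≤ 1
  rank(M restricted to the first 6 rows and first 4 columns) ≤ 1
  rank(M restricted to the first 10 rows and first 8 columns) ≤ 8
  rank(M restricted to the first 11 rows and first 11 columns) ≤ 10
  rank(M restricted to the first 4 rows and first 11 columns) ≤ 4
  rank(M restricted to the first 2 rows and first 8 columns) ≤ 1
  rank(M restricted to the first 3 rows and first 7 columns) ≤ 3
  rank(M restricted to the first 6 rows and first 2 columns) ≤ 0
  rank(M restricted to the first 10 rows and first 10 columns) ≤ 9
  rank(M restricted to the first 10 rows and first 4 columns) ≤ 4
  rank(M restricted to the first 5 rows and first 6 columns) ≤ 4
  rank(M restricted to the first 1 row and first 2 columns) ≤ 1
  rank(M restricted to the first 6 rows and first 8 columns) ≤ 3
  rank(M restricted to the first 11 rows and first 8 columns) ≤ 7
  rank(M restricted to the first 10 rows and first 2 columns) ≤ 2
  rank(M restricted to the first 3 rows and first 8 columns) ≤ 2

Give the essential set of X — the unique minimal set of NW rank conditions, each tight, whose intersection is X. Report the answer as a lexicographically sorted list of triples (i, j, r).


Computing R[i][j] = min implied NW-rank bound (n=12, 22 conditions):

  i=1: 0, 0, 1, 1, 1, 1, 1, 1, 1, 1, 1, 1
  i=2: 0, 0, 1, 1, 1, 1, 1, 1, 2, 2, 2, 2
  i=3: 0, 0, 1, 1, 1, 2, 2, 2, 3, 3, 3, 3
  i=4: 0, 0, 1, 1, 2, 3, 3, 3, 4, 4, 4, 4
  i=5: 0, 0, 1, 1, 2, 3, 3, 3, 4, 5, 5, 5
  i=6: 0, 0, 1, 1, 2, 3, 3, 3, 4, 5, 6, 6
  i=7: 1, 1, 2, 2, 3, 4, 4, 4, 5, 6, 7, 7
  i=8: 1, 1, 2, 3, 4, 5, 5, 5, 6, 7, 8, 8
  i=9: 1, 2, 3, 4, 5, 6, 6, 6, 7, 8, 9, 9
  i=10: 1, 2, 3, 4, 5, 6, 7, 7, 8, 9, 10, 10
  i=11: 1, 2, 3, 4, 5, 6, 7, 7, 8, 9, 10, 11
  i=12: 1, 2, 3, 4, 5, 6, 7, 8, 9, 10, 11, 12

second differences of R give the permutation w = (3, 9, 6, 5, 10, 11, 1, 4, 2, 7, 12, 8).

ℓ(w)=28; the 7 essential cells (i,j,r):

[(2, 8, 1), (3, 5, 1), (6, 2, 0), (6, 4, 1), (6, 8, 3), (8, 2, 1), (11, 8, 7)]


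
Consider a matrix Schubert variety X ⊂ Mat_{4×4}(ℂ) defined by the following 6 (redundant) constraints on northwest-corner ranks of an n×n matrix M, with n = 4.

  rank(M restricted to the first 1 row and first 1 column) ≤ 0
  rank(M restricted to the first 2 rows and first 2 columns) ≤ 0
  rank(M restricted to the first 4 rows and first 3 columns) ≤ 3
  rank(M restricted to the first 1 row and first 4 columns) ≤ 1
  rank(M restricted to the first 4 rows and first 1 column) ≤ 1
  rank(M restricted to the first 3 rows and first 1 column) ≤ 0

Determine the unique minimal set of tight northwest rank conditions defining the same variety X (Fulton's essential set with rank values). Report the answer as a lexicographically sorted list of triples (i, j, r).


Reconstructing r_w from the 6 given conditions:

  R[1]: 0 0 1 1
  R[2]: 0 0 1 2
  R[3]: 0 1 2 3
  R[4]: 1 2 3 4

so w = (3, 4, 2, 1).

Fulton essential set (2 of the 5 Rothe cells):

[(2, 2, 0), (3, 1, 0)]


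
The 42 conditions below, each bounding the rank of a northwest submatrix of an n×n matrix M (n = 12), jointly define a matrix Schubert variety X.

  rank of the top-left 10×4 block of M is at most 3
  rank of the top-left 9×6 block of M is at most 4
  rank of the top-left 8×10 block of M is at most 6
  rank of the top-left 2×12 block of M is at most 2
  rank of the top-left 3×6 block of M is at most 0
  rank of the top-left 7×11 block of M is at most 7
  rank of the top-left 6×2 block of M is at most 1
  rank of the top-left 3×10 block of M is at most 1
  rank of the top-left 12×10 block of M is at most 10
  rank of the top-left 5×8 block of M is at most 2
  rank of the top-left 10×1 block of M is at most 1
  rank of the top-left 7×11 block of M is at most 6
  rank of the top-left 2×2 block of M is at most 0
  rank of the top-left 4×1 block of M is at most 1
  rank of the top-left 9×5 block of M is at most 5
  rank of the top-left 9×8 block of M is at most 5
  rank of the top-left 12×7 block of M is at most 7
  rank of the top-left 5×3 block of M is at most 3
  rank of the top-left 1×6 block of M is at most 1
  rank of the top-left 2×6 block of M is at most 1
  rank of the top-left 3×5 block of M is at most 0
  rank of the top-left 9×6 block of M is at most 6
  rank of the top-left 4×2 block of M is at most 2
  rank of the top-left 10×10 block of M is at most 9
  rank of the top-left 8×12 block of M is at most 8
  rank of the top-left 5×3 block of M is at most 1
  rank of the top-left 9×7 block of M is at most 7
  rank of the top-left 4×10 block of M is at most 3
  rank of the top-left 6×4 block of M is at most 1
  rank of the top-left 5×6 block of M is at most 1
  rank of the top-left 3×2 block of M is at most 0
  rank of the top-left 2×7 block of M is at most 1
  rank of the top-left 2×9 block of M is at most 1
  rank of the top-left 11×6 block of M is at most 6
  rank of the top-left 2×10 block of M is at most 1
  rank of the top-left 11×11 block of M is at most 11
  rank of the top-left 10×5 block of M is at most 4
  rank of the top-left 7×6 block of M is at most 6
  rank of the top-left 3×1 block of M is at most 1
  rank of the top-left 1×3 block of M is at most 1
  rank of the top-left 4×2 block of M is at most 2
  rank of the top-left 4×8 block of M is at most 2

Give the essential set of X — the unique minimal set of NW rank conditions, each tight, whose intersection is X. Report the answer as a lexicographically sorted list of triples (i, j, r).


The tightest implied rank at each (i,j), from the 42 conditions:

  R[1]: 0, 0, 0, 0, 0, 0, 1, 1, 1, 1, 1, 1
  R[2]: 0, 0, 0, 0, 0, 0, 1, 1, 1, 1, 2, 2
  R[3]: 0, 0, 0, 0, 0, 0, 1, 1, 1, 1, 2, 3
  R[4]: 1, 1, 1, 1, 1, 1, 2, 2, 2, 2, 3, 4
  R[5]: 1, 1, 1, 1, 1, 1, 2, 2, 3, 3, 4, 5
  R[6]: 1, 1, 1, 1, 2, 2, 3, 3, 4, 4, 5, 6
  R[7]: 1, 2, 2, 2, 3, 3, 4, 4, 5, 5, 6, 7
  R[8]: 1, 2, 3, 3, 4, 4, 5, 5, 6, 6, 7, 8
  R[9]: 1, 2, 3, 3, 4, 4, 5, 5, 6, 7, 8, 9
  R[10]: 1, 2, 3, 3, 4, 5, 6, 6, 7, 8, 9, 10
  R[11]: 1, 2, 3, 4, 5, 6, 7, 7, 8, 9, 10, 11
  R[12]: 1, 2, 3, 4, 5, 6, 7, 8, 9, 10, 11, 12

second differences of R give the permutation w = (7, 11, 12, 1, 9, 5, 2, 3, 10, 6, 4, 8).

Fulton essential set (8 of the 37 Rothe cells):

[(3, 6, 0), (3, 10, 1), (5, 6, 1), (5, 8, 2), (6, 4, 1), (9, 6, 4), (9, 8, 5), (10, 4, 3)]


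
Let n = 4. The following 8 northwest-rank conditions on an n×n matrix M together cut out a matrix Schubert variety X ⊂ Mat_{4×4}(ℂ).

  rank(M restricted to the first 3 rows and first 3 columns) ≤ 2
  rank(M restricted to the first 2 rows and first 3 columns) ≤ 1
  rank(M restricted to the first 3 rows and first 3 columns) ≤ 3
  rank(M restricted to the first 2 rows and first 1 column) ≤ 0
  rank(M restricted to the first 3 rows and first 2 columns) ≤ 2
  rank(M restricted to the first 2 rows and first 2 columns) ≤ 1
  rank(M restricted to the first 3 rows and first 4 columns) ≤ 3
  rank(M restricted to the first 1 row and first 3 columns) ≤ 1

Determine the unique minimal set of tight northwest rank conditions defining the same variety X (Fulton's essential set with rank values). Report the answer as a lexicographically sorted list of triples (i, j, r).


Recovering R(i,j) via the rank-extension bound from the 8 conditions:

  R[1]: 0 | 1 | 1 | 1
  R[2]: 0 | 1 | 1 | 2
  R[3]: 1 | 2 | 2 | 3
  R[4]: 1 | 2 | 3 | 4

giving w = (2, 4, 1, 3) via Δ²R.

2 SE-corners of the 3-cell Rothe diagram give Ess(w):

[(2, 1, 0), (2, 3, 1)]


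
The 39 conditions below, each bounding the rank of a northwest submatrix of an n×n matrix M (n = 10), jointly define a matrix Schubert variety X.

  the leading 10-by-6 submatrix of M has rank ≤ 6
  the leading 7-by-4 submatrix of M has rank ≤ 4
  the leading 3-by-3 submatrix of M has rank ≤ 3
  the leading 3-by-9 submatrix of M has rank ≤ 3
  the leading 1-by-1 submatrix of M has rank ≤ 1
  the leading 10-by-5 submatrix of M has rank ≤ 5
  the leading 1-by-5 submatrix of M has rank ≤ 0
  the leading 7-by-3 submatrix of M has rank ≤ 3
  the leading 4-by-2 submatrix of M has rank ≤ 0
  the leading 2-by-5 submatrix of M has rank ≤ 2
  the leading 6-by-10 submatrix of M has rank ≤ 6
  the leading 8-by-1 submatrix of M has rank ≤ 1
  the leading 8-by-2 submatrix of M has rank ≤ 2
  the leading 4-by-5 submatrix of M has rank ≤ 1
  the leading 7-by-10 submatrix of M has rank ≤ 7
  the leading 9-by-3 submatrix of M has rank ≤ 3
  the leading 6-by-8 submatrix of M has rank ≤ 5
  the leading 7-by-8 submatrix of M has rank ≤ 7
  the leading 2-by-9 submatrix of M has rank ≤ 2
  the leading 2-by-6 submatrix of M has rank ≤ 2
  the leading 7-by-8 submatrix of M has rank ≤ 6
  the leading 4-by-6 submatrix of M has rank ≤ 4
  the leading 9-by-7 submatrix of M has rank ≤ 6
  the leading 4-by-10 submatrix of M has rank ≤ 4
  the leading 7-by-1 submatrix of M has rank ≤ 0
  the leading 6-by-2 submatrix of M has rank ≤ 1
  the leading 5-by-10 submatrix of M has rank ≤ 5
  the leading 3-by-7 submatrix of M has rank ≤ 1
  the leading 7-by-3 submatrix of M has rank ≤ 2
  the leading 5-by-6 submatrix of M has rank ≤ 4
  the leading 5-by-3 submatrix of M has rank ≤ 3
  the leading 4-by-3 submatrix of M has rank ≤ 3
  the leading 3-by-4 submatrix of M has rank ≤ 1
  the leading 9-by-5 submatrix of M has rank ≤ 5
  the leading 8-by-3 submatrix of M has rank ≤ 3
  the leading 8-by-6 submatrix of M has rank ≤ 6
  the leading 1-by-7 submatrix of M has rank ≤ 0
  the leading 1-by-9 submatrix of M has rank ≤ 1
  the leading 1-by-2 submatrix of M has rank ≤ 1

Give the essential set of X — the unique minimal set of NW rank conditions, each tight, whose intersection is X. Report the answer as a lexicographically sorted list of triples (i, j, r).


Recovering R(i,j) via the rank-extension bound from the 39 conditions:

  i=1: 0 | 0 | 0 | 0 | 0 | 0 | 0 | 1 | 1 | 1
  i=2: 0 | 0 | 1 | 1 | 1 | 1 | 1 | 2 | 2 | 2
  i=3: 0 | 0 | 1 | 1 | 1 | 1 | 1 | 2 | 3 | 3
  i=4: 0 | 0 | 1 | 1 | 1 | 2 | 2 | 3 | 4 | 4
  i=5: 0 | 1 | 2 | 2 | 2 | 3 | 3 | 4 | 5 | 5
  i=6: 0 | 1 | 2 | 3 | 3 | 4 | 4 | 5 | 6 | 6
  i=7: 0 | 1 | 2 | 3 | 4 | 5 | 5 | 6 | 7 | 7
  i=8: 1 | 2 | 3 | 4 | 5 | 6 | 6 | 7 | 8 | 8
  i=9: 1 | 2 | 3 | 4 | 5 | 6 | 6 | 7 | 8 | 9
  i=10: 1 | 2 | 3 | 4 | 5 | 6 | 7 | 8 | 9 | 10

hence w(1..10) = (8, 3, 9, 6, 2, 4, 5, 1, 10, 7).

Rothe diagram D(w) (23 cells), 6 SE-corners (essential conditions):

[(1, 7, 0), (3, 7, 1), (4, 2, 0), (4, 5, 1), (7, 1, 0), (9, 7, 6)]


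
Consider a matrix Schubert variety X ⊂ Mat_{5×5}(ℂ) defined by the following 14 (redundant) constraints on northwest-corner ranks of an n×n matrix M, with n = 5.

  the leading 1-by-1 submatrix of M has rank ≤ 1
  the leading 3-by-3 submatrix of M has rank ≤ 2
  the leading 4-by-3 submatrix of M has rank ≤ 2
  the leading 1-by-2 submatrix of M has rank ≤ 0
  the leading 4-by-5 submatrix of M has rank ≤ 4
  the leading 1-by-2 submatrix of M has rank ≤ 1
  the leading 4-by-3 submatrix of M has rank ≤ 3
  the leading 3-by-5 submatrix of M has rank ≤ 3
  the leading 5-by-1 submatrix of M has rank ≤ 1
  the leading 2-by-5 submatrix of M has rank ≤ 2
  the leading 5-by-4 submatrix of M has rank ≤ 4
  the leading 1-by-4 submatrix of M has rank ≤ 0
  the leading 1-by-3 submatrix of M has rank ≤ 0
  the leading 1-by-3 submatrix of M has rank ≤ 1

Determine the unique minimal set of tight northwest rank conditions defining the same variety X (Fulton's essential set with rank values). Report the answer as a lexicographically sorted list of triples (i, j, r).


Recovering R(i,j) via the rank-extension bound from the 14 conditions:

  R[1]: 0 | 0 | 0 | 0 | 1
  R[2]: 1 | 1 | 1 | 1 | 2
  R[3]: 1 | 2 | 2 | 2 | 3
  R[4]: 1 | 2 | 2 | 3 | 4
  R[5]: 1 | 2 | 3 | 4 | 5

giving w = (5, 1, 2, 4, 3) via Δ²R.

Fulton essential set (2 of the 5 Rothe cells):

[(1, 4, 0), (4, 3, 2)]


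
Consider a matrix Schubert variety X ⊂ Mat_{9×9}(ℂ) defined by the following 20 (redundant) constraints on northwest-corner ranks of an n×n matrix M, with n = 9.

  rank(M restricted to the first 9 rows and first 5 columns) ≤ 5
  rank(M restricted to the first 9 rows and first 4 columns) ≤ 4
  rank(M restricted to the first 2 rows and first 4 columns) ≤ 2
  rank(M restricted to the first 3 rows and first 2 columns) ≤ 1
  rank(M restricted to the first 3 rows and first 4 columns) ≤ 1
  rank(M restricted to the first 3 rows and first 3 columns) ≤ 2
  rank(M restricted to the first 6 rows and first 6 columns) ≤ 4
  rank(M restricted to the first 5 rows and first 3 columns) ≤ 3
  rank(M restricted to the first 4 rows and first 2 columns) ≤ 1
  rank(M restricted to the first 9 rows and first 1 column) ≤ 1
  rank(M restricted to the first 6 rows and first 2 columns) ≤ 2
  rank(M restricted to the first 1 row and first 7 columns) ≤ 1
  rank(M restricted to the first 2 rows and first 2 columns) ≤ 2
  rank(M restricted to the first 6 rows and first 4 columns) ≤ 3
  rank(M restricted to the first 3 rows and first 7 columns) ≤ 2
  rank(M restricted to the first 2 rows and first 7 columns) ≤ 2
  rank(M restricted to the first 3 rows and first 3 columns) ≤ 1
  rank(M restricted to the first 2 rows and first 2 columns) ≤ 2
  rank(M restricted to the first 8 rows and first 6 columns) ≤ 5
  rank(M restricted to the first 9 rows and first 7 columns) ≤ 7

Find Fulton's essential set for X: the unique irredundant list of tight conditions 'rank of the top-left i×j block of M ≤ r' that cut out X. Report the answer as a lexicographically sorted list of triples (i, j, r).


The tightest implied rank at each (i,j), from the 20 conditions:

  1 | 1 | 1 | 1 | 1 | 1 | 1 | 1 | 1
  1 | 1 | 1 | 1 | 2 | 2 | 2 | 2 | 2
  1 | 1 | 1 | 1 | 2 | 2 | 2 | 3 | 3
  1 | 1 | 2 | 2 | 3 | 3 | 3 | 4 | 4
  1 | 2 | 3 | 3 | 4 | 4 | 4 | 5 | 5
  1 | 2 | 3 | 3 | 4 | 4 | 5 | 6 | 6
  1 | 2 | 3 | 4 | 5 | 5 | 6 | 7 | 7
  1 | 2 | 3 | 4 | 5 | 5 | 6 | 7 | 8
  1 | 2 | 3 | 4 | 5 | 6 | 7 | 8 | 9

second differences of R give the permutation w = (1, 5, 8, 3, 2, 7, 4, 9, 6).

6 SE-corners of the 12-cell Rothe diagram give Ess(w):

[(3, 4, 1), (3, 7, 2), (4, 2, 1), (6, 4, 3), (6, 6, 4), (8, 6, 5)]


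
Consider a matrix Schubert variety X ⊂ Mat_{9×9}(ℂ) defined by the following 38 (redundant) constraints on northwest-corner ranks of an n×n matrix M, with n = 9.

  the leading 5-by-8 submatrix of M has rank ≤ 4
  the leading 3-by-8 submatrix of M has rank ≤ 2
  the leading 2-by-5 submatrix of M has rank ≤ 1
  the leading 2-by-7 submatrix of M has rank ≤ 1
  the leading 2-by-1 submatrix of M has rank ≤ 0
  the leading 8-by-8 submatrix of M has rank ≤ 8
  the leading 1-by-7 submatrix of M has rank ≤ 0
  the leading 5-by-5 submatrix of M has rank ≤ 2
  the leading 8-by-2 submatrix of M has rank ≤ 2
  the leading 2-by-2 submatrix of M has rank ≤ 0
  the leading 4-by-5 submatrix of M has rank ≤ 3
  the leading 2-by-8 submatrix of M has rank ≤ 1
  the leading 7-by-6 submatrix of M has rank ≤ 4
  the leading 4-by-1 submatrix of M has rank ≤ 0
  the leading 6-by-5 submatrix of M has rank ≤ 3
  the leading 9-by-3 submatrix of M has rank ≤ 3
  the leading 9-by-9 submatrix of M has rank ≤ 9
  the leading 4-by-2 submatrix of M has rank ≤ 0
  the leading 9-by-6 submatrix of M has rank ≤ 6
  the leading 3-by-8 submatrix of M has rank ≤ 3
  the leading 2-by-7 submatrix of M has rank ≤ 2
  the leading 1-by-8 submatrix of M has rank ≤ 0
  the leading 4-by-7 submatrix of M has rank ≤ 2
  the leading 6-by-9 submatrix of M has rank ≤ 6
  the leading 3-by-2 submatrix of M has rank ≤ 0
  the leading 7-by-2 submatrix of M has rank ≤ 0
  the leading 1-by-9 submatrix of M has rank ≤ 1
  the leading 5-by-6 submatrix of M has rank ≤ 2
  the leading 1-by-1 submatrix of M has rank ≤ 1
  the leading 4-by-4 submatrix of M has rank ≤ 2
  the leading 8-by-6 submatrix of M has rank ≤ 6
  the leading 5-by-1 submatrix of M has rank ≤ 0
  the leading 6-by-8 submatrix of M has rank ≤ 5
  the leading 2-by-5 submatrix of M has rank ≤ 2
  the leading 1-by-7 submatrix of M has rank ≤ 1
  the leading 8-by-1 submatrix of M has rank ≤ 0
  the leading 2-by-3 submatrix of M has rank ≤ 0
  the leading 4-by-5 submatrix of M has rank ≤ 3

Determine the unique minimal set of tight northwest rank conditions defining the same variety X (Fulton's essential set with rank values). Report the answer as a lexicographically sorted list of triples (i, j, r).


The tightest implied rank at each (i,j), from the 38 conditions:

  i=1: 0 | 0 | 0 | 0 | 0 | 0 | 0 | 0 | 1
  i=2: 0 | 0 | 0 | 1 | 1 | 1 | 1 | 1 | 2
  i=3: 0 | 0 | 1 | 2 | 2 | 2 | 2 | 2 | 3
  i=4: 0 | 0 | 1 | 2 | 2 | 2 | 2 | 3 | 4
  i=5: 0 | 0 | 1 | 2 | 2 | 2 | 3 | 4 | 5
  i=6: 0 | 0 | 1 | 2 | 3 | 3 | 4 | 5 | 6
  i=7: 0 | 0 | 1 | 2 | 3 | 4 | 5 | 6 | 7
  i=8: 0 | 1 | 2 | 3 | 4 | 5 | 6 | 7 | 8
  i=9: 1 | 2 | 3 | 4 | 5 | 6 | 7 | 8 | 9

hence w(1..9) = (9, 4, 3, 8, 7, 5, 6, 2, 1).

Rothe diagram D(w) (27 cells), 6 SE-corners (essential conditions):

[(1, 8, 0), (2, 3, 0), (4, 7, 2), (5, 6, 2), (7, 2, 0), (8, 1, 0)]


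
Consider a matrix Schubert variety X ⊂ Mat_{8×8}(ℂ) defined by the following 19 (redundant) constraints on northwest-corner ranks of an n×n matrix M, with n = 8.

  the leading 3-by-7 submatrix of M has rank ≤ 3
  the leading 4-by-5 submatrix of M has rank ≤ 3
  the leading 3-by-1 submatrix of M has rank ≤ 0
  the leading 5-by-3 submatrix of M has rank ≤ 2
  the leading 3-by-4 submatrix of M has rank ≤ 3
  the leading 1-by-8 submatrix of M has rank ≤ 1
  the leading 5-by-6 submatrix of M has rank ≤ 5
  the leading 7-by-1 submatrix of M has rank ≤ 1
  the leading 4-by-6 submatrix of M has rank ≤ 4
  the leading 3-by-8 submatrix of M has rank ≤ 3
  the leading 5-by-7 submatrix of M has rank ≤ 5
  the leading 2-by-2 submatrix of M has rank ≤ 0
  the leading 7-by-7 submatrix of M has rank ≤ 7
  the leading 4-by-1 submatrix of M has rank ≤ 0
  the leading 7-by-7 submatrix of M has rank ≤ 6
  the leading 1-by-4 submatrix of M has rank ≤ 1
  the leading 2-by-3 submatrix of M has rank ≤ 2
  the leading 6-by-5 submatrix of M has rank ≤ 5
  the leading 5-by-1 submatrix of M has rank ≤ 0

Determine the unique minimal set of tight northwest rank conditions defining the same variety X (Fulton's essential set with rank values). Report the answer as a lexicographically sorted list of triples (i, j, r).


Propagating the 19 rank bounds to every northwest block:

  i=1: 0  0  1  1  1  1  1  1
  i=2: 0  0  1  2  2  2  2  2
  i=3: 0  1  2  3  3  3  3  3
  i=4: 0  1  2  3  3  4  4  4
  i=5: 0  1  2  3  4  5  5  5
  i=6: 1  2  3  4  5  6  6  6
  i=7: 1  2  3  4  5  6  6  7
  i=8: 1  2  3  4  5  6  7  8

so w = (3, 4, 2, 6, 5, 1, 8, 7).

4 SE-corners of the 9-cell Rothe diagram give Ess(w):

[(2, 2, 0), (4, 5, 3), (5, 1, 0), (7, 7, 6)]


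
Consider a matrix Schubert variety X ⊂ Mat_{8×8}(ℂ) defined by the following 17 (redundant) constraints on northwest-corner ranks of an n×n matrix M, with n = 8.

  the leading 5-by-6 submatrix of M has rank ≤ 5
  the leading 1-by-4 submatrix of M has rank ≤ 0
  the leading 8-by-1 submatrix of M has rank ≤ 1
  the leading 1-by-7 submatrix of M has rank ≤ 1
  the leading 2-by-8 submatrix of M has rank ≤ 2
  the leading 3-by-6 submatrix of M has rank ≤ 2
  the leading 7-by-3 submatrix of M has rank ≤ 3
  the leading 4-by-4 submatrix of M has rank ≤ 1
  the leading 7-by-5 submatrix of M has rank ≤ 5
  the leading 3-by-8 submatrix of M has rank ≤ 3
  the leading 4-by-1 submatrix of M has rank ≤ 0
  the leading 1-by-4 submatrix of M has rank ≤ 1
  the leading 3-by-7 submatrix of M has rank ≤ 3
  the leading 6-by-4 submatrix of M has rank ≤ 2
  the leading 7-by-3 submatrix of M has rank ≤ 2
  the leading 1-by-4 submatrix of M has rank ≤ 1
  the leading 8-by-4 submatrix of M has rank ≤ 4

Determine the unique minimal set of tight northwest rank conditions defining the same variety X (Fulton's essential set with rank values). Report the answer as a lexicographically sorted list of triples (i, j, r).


Rank table r_w(8×8) implied by the 17 constraints:

  R[1]: 0  0  0  0  1  1  1  1
  R[2]: 0  1  1  1  2  2  2  2
  R[3]: 0  1  1  1  2  2  3  3
  R[4]: 0  1  1  1  2  3  4  4
  R[5]: 1  2  2  2  3  4  5  5
  R[6]: 1  2  2  2  3  4  5  6
  R[7]: 1  2  2  3  4  5  6  7
  R[8]: 1  2  3  4  5  6  7  8

giving w = (5, 2, 7, 6, 1, 8, 4, 3) via Δ²R.

D(w) has 15 cells with 6 SE-corners; essential set:

[(1, 4, 0), (3, 6, 2), (4, 1, 0), (4, 4, 1), (6, 4, 2), (7, 3, 2)]


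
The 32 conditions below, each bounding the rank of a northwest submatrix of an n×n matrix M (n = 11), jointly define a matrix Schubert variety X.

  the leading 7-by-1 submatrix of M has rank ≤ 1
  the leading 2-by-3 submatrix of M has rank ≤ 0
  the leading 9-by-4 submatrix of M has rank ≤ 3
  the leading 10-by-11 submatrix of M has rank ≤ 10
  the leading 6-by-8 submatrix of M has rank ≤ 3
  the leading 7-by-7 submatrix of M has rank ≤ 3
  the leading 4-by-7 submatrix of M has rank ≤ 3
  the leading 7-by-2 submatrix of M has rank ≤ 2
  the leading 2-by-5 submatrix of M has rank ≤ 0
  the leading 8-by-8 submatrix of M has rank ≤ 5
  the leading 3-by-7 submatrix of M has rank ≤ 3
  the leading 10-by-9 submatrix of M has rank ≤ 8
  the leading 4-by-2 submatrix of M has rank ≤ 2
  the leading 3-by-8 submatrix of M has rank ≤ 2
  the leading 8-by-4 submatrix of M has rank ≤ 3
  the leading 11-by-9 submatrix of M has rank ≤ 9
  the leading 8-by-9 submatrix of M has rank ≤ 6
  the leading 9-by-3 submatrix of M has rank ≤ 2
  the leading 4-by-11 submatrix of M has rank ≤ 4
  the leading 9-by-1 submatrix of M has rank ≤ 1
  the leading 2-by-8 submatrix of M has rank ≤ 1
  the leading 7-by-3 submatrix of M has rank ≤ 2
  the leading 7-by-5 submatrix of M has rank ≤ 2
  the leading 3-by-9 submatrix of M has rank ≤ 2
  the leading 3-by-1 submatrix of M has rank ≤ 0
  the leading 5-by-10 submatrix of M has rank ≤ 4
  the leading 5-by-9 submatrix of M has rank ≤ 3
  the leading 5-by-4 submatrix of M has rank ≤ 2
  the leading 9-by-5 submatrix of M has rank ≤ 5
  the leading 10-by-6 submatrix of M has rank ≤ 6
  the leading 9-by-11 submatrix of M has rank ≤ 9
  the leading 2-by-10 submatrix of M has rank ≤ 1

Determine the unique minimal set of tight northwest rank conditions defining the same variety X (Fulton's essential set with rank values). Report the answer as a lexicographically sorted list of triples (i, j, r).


Rank table r_w(11×11) implied by the 32 constraints:

  row 1: 0 0 0 0 0 1 1 1 1 1 1
  row 2: 0 0 0 0 0 1 1 1 1 1 2
  row 3: 0 1 1 1 1 2 2 2 2 2 3
  row 4: 1 2 2 2 2 3 3 3 3 3 4
  row 5: 1 2 2 2 2 3 3 3 3 4 5
  row 6: 1 2 2 2 2 3 3 3 4 5 6
  row 7: 1 2 2 2 2 3 3 4 5 6 7
  row 8: 1 2 2 3 3 4 4 5 6 7 8
  row 9: 1 2 2 3 4 5 5 6 7 8 9
  row 10: 1 2 3 4 5 6 6 7 8 9 10
  row 11: 1 2 3 4 5 6 7 8 9 10 11

giving w = (6, 11, 2, 1, 10, 9, 8, 4, 5, 3, 7) via Δ²R.

8 SE-corners of the 32-cell Rothe diagram give Ess(w):

[(2, 5, 0), (2, 10, 1), (3, 1, 0), (5, 9, 3), (6, 8, 3), (7, 5, 2), (7, 7, 3), (9, 3, 2)]


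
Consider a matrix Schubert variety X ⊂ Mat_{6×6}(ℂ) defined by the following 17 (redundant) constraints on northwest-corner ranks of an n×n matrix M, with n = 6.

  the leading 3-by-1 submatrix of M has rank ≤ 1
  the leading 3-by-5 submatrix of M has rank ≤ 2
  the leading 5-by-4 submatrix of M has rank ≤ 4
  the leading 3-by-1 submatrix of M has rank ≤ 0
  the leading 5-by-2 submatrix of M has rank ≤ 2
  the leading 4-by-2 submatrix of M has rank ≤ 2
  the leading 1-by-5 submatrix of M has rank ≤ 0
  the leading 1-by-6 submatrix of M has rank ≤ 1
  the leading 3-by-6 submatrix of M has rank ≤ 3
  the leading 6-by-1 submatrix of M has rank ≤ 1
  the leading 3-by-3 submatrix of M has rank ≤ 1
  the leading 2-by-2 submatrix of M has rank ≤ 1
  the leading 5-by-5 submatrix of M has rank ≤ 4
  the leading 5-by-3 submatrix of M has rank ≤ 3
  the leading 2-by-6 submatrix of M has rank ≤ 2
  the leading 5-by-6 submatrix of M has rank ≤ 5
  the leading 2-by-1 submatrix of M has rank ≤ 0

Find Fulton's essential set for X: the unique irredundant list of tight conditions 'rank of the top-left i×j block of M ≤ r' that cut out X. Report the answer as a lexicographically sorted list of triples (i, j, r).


Recovering R(i,j) via the rank-extension bound from the 17 conditions:

  row 1: 0, 0, 0, 0, 0, 1
  row 2: 0, 1, 1, 1, 1, 2
  row 3: 0, 1, 1, 2, 2, 3
  row 4: 1, 2, 2, 3, 3, 4
  row 5: 1, 2, 3, 4, 4, 5
  row 6: 1, 2, 3, 4, 5, 6

giving w = (6, 2, 4, 1, 3, 5) via Δ²R.

|D(w)|=8, |Ess(w)|=3:

[(1, 5, 0), (3, 1, 0), (3, 3, 1)]


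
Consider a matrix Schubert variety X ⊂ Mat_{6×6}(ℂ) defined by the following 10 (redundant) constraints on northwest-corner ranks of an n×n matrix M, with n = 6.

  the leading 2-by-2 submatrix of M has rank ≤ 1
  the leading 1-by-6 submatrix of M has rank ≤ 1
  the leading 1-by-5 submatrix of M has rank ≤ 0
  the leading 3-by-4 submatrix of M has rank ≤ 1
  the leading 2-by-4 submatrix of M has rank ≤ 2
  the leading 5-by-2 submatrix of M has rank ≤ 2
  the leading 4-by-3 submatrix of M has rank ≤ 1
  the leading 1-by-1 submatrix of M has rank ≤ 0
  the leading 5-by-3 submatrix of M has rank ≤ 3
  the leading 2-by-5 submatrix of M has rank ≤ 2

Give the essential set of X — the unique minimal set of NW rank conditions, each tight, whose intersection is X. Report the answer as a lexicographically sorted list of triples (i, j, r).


Computing R[i][j] = min implied NW-rank bound (n=6, 10 conditions):

  R[1]: 0 | 0 | 0 | 0 | 0 | 1
  R[2]: 1 | 1 | 1 | 1 | 1 | 2
  R[3]: 1 | 1 | 1 | 1 | 2 | 3
  R[4]: 1 | 1 | 1 | 2 | 3 | 4
  R[5]: 1 | 2 | 2 | 3 | 4 | 5
  R[6]: 1 | 2 | 3 | 4 | 5 | 6

so w = (6, 1, 5, 4, 2, 3).

3 SE-corners of the 10-cell Rothe diagram give Ess(w):

[(1, 5, 0), (3, 4, 1), (4, 3, 1)]


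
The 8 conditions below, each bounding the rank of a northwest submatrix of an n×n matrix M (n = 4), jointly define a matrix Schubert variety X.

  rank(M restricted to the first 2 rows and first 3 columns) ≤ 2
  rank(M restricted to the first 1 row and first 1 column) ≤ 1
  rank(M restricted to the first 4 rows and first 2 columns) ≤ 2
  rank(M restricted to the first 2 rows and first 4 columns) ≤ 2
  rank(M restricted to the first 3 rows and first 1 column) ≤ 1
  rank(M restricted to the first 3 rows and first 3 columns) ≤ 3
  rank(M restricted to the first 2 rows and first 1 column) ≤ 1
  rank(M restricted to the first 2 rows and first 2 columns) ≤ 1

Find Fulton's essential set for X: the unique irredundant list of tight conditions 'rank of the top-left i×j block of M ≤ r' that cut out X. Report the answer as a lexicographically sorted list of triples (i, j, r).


Computing R[i][j] = min implied NW-rank bound (n=4, 8 conditions):

  R[1]: 1  1  1  1
  R[2]: 1  1  2  2
  R[3]: 1  2  3  3
  R[4]: 1  2  3  4

second differences of R give the permutation w = (1, 3, 2, 4).

Rothe diagram D(w) (1 cell), 1 SE-corner (essential condition):

[(2, 2, 1)]


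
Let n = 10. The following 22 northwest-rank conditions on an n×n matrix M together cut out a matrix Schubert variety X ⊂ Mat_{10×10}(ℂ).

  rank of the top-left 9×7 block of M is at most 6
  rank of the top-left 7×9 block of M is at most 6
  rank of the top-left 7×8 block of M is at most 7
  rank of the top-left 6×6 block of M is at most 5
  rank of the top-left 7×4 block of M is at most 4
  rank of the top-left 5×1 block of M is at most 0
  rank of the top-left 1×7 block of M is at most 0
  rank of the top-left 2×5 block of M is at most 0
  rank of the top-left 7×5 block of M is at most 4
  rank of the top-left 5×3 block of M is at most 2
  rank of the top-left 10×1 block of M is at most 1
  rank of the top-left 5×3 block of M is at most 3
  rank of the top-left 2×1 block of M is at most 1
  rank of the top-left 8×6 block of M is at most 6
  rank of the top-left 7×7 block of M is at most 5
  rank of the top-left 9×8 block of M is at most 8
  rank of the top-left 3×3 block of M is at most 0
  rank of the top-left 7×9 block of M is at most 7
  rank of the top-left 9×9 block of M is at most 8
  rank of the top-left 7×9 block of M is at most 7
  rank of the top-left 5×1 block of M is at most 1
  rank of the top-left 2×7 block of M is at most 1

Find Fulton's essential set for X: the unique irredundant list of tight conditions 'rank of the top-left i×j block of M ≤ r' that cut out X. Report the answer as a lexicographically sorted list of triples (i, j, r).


Propagating the 22 rank bounds to every northwest block:

  0 | 0 | 0 | 0 | 0 | 0 | 0 | 1 | 1 | 1
  0 | 0 | 0 | 0 | 0 | 1 | 1 | 2 | 2 | 2
  0 | 0 | 0 | 1 | 1 | 2 | 2 | 3 | 3 | 3
  0 | 1 | 1 | 2 | 2 | 3 | 3 | 4 | 4 | 4
  0 | 1 | 2 | 3 | 3 | 4 | 4 | 5 | 5 | 5
  1 | 2 | 3 | 4 | 4 | 5 | 5 | 6 | 6 | 6
  1 | 2 | 3 | 4 | 4 | 5 | 5 | 6 | 6 | 7
  1 | 2 | 3 | 4 | 5 | 6 | 6 | 7 | 7 | 8
  1 | 2 | 3 | 4 | 5 | 6 | 6 | 7 | 8 | 9
  1 | 2 | 3 | 4 | 5 | 6 | 7 | 8 | 9 | 10

giving w = (8, 6, 4, 2, 3, 1, 10, 5, 9, 7) via Δ²R.

Fulton essential set (8 of the 21 Rothe cells):

[(1, 7, 0), (2, 5, 0), (3, 3, 0), (5, 1, 0), (7, 5, 4), (7, 7, 5), (7, 9, 6), (9, 7, 6)]


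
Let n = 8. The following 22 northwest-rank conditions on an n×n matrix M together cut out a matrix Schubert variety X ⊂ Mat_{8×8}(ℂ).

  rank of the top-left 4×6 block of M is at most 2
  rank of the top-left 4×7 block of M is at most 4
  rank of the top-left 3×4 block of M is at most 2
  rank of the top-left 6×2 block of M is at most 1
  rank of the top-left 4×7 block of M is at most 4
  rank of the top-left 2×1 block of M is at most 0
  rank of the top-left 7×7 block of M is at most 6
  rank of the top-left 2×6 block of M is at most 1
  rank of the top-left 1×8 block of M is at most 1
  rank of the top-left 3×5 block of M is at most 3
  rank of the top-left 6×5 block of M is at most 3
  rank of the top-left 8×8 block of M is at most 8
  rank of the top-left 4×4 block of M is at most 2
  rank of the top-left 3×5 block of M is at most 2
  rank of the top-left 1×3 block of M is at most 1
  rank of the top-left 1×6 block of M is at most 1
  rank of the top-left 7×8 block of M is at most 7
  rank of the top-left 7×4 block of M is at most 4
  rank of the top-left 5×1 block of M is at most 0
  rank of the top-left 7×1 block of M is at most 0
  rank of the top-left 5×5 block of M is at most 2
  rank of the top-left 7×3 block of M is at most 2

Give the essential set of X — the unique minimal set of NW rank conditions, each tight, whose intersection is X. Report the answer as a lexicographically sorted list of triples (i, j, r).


Computing R[i][j] = min implied NW-rank bound (n=8, 22 conditions):

  row 1: 0 | 1 | 1 | 1 | 1 | 1 | 1 | 1
  row 2: 0 | 1 | 1 | 1 | 1 | 1 | 2 | 2
  row 3: 0 | 1 | 2 | 2 | 2 | 2 | 3 | 3
  row 4: 0 | 1 | 2 | 2 | 2 | 2 | 3 | 4
  row 5: 0 | 1 | 2 | 2 | 2 | 3 | 4 | 5
  row 6: 0 | 1 | 2 | 3 | 3 | 4 | 5 | 6
  row 7: 0 | 1 | 2 | 3 | 4 | 5 | 6 | 7
  row 8: 1 | 2 | 3 | 4 | 5 | 6 | 7 | 8

giving w = (2, 7, 3, 8, 6, 4, 5, 1) via Δ²R.

Rothe diagram D(w) (16 cells), 4 SE-corners (essential conditions):

[(2, 6, 1), (4, 6, 2), (5, 5, 2), (7, 1, 0)]
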